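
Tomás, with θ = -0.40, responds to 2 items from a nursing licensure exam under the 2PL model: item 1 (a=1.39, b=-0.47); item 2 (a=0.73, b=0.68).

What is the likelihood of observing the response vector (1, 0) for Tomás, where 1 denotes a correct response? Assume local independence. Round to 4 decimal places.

P(θ) = 1 / (1 + exp(−a(θ − b)))
P_1 = 1/(1+e^{-0.0973}) = 0.5243
P_2 = 1/(1+e^{0.7884}) = 0.3125
L = P_1 × (1−P_2) = 0.5243 × 0.6875 = 0.36045

0.3605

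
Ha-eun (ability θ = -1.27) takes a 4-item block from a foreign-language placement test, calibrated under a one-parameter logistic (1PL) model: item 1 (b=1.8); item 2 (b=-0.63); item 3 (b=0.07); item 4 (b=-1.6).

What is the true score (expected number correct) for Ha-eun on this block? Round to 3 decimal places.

P(θ) = 1 / (1 + exp(−(θ − b)))
P_1 = 1/(1+e^{3.0700}) = 0.0444
P_2 = 1/(1+e^{0.6400}) = 0.3452
P_3 = 1/(1+e^{1.3400}) = 0.2075
P_4 = 1/(1+e^{-0.3300}) = 0.5818
E[score] = 0.0444 + 0.3452 + 0.2075 + 0.5818 = 1.1789

1.179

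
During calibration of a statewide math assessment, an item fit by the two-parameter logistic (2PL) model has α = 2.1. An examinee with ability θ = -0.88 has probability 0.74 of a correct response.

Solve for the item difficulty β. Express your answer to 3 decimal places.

-1.378

P(θ) = 1 / (1 + exp(−α(θ − β)))
logit(0.74) = ln(0.74/0.26) = 1.0460
β = θ − logit/(α) = -0.88 − 1.0460/2.1000 = -1.3781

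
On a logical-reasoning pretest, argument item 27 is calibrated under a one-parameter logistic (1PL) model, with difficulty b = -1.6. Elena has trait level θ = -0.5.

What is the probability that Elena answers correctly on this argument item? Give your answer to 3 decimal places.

0.750

P(θ) = 1 / (1 + exp(−(θ − b)))
Exponent: (-0.5 − (-1.6)) = 1.1000
1/(1 + e^{-1.1000}) = 0.7503
P = 0.7503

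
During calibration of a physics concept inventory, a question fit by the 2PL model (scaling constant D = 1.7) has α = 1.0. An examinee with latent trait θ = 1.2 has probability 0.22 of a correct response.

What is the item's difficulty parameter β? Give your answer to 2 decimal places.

P(θ) = 1 / (1 + exp(−D·α(θ − β)))
logit(0.22) = ln(0.22/0.78) = -1.2657
β = θ − logit/(1.7·α) = 1.2 − (-1.2657)/1.7000 = 1.9445

1.94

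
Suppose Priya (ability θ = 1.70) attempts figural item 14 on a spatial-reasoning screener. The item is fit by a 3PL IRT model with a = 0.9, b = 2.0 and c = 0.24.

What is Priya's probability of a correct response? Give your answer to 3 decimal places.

P(θ) = c + (1 − c) · 1 / (1 + exp(−a(θ − b)))
Exponent: 0.9 × (1.70 − 2.0) = -0.2700
1/(1 + e^{0.2700}) = 0.4329
P = 0.24 + 0.76 × 0.4329 = 0.5690

0.569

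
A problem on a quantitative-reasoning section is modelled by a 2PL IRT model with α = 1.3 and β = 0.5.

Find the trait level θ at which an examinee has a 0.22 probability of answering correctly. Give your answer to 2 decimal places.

-0.47

P(θ) = 1 / (1 + exp(−α(θ − β)))
logit = ln(0.2200/0.7800) = -1.2657
θ = β + logit/(α) = 0.5 + (-1.2657)/1.3000 = -0.4736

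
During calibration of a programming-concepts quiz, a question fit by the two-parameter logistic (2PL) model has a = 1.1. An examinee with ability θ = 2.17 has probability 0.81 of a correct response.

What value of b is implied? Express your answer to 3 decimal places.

0.852

P(θ) = 1 / (1 + exp(−a(θ − b)))
logit(0.81) = ln(0.81/0.19) = 1.4500
b = θ − logit/(a) = 2.17 − 1.4500/1.1000 = 0.8518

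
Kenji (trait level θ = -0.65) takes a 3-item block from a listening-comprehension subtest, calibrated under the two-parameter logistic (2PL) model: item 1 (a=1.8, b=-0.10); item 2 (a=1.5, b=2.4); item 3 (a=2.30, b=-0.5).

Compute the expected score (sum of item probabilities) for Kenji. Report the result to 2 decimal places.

0.70

P(θ) = 1 / (1 + exp(−a(θ − b)))
P_1 = 1/(1+e^{0.9900}) = 0.2709
P_2 = 1/(1+e^{4.5750}) = 0.0102
P_3 = 1/(1+e^{0.3450}) = 0.4146
E[score] = 0.2709 + 0.0102 + 0.4146 = 0.6957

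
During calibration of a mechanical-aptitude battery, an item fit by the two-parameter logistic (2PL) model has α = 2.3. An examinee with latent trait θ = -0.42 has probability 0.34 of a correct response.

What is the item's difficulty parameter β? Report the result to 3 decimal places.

P(θ) = 1 / (1 + exp(−α(θ − β)))
logit(0.34) = ln(0.34/0.66) = -0.6633
β = θ − logit/(α) = -0.42 − (-0.6633)/2.3000 = -0.1316

-0.132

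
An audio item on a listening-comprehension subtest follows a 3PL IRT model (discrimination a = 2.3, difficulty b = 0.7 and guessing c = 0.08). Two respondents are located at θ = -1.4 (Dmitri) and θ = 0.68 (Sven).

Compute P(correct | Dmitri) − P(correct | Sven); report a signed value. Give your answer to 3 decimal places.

-0.442

P(θ) = c + (1 − c) · 1 / (1 + exp(−a(θ − b)))
P(Dmitri) = 0.0873  [exponent -4.8300]
P(Sven) = 0.5294  [exponent -0.0460]
Difference = 0.0873 − 0.5294 = -0.4421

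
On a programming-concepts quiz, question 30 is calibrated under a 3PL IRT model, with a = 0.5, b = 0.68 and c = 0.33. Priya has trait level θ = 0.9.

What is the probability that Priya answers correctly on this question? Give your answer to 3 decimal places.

P(θ) = c + (1 − c) · 1 / (1 + exp(−a(θ − b)))
Exponent: 0.5 × (0.9 − 0.68) = 0.1100
1/(1 + e^{-0.1100}) = 0.5275
P = 0.33 + 0.67 × 0.5275 = 0.6834

0.683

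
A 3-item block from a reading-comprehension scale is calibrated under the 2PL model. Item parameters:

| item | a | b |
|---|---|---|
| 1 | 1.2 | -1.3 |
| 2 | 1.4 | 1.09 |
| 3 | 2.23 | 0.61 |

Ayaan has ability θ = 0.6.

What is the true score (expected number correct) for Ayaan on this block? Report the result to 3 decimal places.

P(θ) = 1 / (1 + exp(−a(θ − b)))
P_1 = 1/(1+e^{-2.2800}) = 0.9072
P_2 = 1/(1+e^{0.6860}) = 0.3349
P_3 = 1/(1+e^{0.0223}) = 0.4944
E[score] = 0.9072 + 0.3349 + 0.4944 = 1.7366

1.737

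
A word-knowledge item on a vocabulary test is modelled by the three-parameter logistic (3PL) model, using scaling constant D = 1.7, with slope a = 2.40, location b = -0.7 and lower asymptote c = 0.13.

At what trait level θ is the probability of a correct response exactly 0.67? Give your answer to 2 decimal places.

-0.58

P(θ) = c + (1 − c) · 1 / (1 + exp(−D·a(θ − b)))
Remove guessing floor: (0.67 − 0.13)/(1 − 0.13) = 0.6207
logit = ln(0.6207/0.3793) = 0.4925
θ = b + logit/(1.7·a) = -0.7 + 0.4925/4.0800 = -0.5793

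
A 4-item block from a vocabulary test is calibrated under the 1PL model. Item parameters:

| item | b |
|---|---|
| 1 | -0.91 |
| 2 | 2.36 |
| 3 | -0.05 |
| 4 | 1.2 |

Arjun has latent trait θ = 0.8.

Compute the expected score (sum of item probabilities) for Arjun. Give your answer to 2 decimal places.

P(θ) = 1 / (1 + exp(−(θ − b)))
P_1 = 1/(1+e^{-1.7100}) = 0.8468
P_2 = 1/(1+e^{1.5600}) = 0.1736
P_3 = 1/(1+e^{-0.8500}) = 0.7006
P_4 = 1/(1+e^{0.4000}) = 0.4013
E[score] = 0.8468 + 0.1736 + 0.7006 + 0.4013 = 2.1224

2.12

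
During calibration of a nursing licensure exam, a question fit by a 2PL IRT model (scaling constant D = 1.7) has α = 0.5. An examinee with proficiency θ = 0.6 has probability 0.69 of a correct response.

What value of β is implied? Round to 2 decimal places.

P(θ) = 1 / (1 + exp(−D·α(θ − β)))
logit(0.69) = ln(0.69/0.31) = 0.8001
β = θ − logit/(1.7·α) = 0.6 − 0.8001/0.8500 = -0.3413

-0.34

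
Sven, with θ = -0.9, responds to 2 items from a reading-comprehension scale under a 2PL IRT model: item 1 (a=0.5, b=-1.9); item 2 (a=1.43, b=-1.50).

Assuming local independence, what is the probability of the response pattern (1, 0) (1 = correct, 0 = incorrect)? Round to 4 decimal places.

P(θ) = 1 / (1 + exp(−a(θ − b)))
P_1 = 1/(1+e^{-0.5000}) = 0.6225
P_2 = 1/(1+e^{-0.8580}) = 0.7022
L = P_1 × (1−P_2) = 0.6225 × 0.2978 = 0.18534

0.1853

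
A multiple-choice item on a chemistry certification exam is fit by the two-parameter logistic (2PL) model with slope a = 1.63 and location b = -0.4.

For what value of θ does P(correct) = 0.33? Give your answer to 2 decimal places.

-0.83

P(θ) = 1 / (1 + exp(−a(θ − b)))
logit = ln(0.3300/0.6700) = -0.7082
θ = b + logit/(a) = -0.4 + (-0.7082)/1.6300 = -0.8345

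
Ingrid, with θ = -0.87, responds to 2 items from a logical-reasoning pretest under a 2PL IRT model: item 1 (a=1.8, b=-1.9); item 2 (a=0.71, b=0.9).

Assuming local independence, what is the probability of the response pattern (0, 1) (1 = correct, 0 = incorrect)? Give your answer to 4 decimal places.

P(θ) = 1 / (1 + exp(−a(θ − b)))
P_1 = 1/(1+e^{-1.8540}) = 0.8646
P_2 = 1/(1+e^{1.2567}) = 0.2215
L = (1−P_1) × P_2 = 0.1354 × 0.2215 = 0.03000

0.0300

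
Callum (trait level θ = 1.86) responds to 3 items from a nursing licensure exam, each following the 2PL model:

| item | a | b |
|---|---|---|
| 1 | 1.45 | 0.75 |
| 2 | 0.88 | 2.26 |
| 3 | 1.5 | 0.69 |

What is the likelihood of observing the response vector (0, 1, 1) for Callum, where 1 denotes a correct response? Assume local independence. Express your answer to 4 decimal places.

P(θ) = 1 / (1 + exp(−a(θ − b)))
P_1 = 1/(1+e^{-1.6095}) = 0.8333
P_2 = 1/(1+e^{0.3520}) = 0.4129
P_3 = 1/(1+e^{-1.7550}) = 0.8526
L = (1−P_1) × P_2 × P_3 = 0.1667 × 0.4129 × 0.8526 = 0.05867

0.0587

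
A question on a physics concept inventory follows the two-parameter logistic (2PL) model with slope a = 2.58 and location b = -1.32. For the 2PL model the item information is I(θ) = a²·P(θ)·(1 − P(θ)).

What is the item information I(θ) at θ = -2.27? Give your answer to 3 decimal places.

P = 1/(1+e^{2.4510}) = 0.0794
P(1−P) = 0.0794 × 0.9206 = 0.0731
I = a² × P(1−P) = 2.58² × 0.0731 = 0.48636

0.486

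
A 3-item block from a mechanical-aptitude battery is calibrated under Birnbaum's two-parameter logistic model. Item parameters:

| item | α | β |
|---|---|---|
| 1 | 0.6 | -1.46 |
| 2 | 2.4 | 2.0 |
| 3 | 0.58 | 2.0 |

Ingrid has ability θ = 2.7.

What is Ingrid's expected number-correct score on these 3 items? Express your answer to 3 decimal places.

2.367

P(θ) = 1 / (1 + exp(−α(θ − β)))
P_1 = 1/(1+e^{-2.4960}) = 0.9239
P_2 = 1/(1+e^{-1.6800}) = 0.8429
P_3 = 1/(1+e^{-0.4060}) = 0.6001
E[score] = 0.9239 + 0.8429 + 0.6001 = 2.3669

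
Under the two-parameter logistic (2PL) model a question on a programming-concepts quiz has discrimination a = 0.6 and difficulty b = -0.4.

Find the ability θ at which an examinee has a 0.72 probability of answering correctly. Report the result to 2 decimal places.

1.17

P(θ) = 1 / (1 + exp(−a(θ − b)))
logit = ln(0.7200/0.2800) = 0.9445
θ = b + logit/(a) = -0.4 + 0.9445/0.6000 = 1.1741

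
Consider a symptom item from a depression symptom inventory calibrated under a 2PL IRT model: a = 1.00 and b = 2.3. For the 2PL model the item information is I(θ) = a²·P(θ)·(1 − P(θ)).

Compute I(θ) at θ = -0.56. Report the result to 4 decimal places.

0.0512

P = 1/(1+e^{2.8600}) = 0.0542
P(1−P) = 0.0542 × 0.9458 = 0.0512
I = a² × P(1−P) = 1.00² × 0.0512 = 0.05123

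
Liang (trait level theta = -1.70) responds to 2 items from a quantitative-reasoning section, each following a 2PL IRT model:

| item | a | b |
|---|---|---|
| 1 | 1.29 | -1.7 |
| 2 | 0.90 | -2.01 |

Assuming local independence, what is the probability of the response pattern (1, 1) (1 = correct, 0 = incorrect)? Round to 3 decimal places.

P(theta) = 1 / (1 + exp(−a(theta − b)))
P_1 = 1/(1+e^{0.0000}) = 0.5000
P_2 = 1/(1+e^{-0.2790}) = 0.5693
L = P_1 × P_2 = 0.5000 × 0.5693 = 0.28465

0.285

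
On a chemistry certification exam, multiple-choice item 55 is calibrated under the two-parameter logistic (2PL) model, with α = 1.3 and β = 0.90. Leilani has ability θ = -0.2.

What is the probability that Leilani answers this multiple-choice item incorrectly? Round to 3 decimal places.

P(θ) = 1 / (1 + exp(−α(θ − β)))
Exponent: 1.3 × (-0.2 − 0.90) = -1.4300
1/(1 + e^{1.4300}) = 0.1931
P(incorrect) = 1 − 0.1931 = 0.8069

0.807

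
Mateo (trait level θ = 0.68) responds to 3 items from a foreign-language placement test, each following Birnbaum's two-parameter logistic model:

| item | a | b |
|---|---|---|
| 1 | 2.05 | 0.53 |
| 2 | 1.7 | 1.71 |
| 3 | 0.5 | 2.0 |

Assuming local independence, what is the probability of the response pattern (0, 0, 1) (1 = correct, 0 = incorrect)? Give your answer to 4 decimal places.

P(θ) = 1 / (1 + exp(−a(θ − b)))
P_1 = 1/(1+e^{-0.3075}) = 0.5763
P_2 = 1/(1+e^{1.7510}) = 0.1479
P_3 = 1/(1+e^{0.6600}) = 0.3407
L = (1−P_1) × (1−P_2) × P_3 = 0.4237 × 0.8521 × 0.3407 = 0.12302

0.1230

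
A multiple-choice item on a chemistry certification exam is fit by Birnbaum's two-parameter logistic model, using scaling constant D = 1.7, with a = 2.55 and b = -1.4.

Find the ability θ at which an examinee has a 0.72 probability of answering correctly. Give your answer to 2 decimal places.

-1.18

P(θ) = 1 / (1 + exp(−D·a(θ − b)))
logit = ln(0.7200/0.2800) = 0.9445
θ = b + logit/(1.7·a) = -1.4 + 0.9445/4.3350 = -1.1821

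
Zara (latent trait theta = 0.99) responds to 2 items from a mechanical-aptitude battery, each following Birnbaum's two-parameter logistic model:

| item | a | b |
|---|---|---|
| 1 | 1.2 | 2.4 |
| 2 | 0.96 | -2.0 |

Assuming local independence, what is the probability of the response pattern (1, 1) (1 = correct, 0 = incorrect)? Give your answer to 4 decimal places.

0.1472

P(theta) = 1 / (1 + exp(−a(theta − b)))
P_1 = 1/(1+e^{1.6920}) = 0.1555
P_2 = 1/(1+e^{-2.8704}) = 0.9464
L = P_1 × P_2 = 0.1555 × 0.9464 = 0.14717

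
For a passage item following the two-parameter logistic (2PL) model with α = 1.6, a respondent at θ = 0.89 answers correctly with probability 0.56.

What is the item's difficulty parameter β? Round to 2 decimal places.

0.74

P(θ) = 1 / (1 + exp(−α(θ − β)))
logit(0.56) = ln(0.56/0.44) = 0.2412
β = θ − logit/(α) = 0.89 − 0.2412/1.6000 = 0.7393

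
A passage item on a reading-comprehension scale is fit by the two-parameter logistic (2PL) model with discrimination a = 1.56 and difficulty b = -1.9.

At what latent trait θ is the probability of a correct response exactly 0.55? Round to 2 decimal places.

-1.77

P(θ) = 1 / (1 + exp(−a(θ − b)))
logit = ln(0.5500/0.4500) = 0.2007
θ = b + logit/(a) = -1.9 + 0.2007/1.5600 = -1.7714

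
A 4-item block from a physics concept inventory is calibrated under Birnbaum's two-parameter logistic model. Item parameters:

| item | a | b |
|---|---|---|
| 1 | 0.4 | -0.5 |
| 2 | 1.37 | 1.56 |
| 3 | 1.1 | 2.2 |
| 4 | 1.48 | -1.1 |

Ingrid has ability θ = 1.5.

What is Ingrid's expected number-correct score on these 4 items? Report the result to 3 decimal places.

2.465

P(θ) = 1 / (1 + exp(−a(θ − b)))
P_1 = 1/(1+e^{-0.8000}) = 0.6900
P_2 = 1/(1+e^{0.0822}) = 0.4795
P_3 = 1/(1+e^{0.7700}) = 0.3165
P_4 = 1/(1+e^{-3.8480}) = 0.9791
E[score] = 0.6900 + 0.4795 + 0.3165 + 0.9791 = 2.4650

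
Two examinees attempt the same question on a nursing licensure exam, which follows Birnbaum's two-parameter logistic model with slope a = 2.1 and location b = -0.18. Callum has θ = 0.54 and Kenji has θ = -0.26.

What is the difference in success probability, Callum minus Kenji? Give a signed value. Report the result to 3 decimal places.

P(θ) = 1 / (1 + exp(−a(θ − b)))
P(Callum) = 0.8194  [exponent 1.5120]
P(Kenji) = 0.4581  [exponent -0.1680]
Difference = 0.8194 − 0.4581 = 0.3613

0.361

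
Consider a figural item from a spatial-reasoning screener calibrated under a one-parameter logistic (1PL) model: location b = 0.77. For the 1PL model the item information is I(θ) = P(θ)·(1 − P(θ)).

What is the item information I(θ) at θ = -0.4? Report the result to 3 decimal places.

0.181

P = 1/(1+e^{1.1700}) = 0.2369
P(1−P) = 0.2369 × 0.7631 = 0.1808
I = P(1−P) = 0.18075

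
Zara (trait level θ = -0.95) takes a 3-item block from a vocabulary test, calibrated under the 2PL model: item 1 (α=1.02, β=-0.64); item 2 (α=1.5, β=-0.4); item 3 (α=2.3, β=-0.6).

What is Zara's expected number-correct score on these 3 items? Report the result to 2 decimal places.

P(θ) = 1 / (1 + exp(−α(θ − β)))
P_1 = 1/(1+e^{0.3162}) = 0.4216
P_2 = 1/(1+e^{0.8250}) = 0.3047
P_3 = 1/(1+e^{0.8050}) = 0.3090
E[score] = 0.4216 + 0.3047 + 0.3090 = 1.0353

1.04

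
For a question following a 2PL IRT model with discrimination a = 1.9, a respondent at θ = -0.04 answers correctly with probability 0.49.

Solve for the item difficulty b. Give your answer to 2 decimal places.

-0.02

P(θ) = 1 / (1 + exp(−a(θ − b)))
logit(0.49) = ln(0.49/0.51) = -0.0400
b = θ − logit/(a) = -0.04 − (-0.0400)/1.9000 = -0.0189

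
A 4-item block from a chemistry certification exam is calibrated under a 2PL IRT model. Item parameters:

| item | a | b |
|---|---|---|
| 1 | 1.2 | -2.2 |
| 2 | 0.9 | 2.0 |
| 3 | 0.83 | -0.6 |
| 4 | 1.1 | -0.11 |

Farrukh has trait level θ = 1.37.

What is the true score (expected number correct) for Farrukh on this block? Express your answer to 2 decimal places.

3.02

P(θ) = 1 / (1 + exp(−a(θ − b)))
P_1 = 1/(1+e^{-4.2840}) = 0.9864
P_2 = 1/(1+e^{0.5670}) = 0.3619
P_3 = 1/(1+e^{-1.6351}) = 0.8369
P_4 = 1/(1+e^{-1.6280}) = 0.8359
E[score] = 0.9864 + 0.3619 + 0.8369 + 0.8359 = 3.0211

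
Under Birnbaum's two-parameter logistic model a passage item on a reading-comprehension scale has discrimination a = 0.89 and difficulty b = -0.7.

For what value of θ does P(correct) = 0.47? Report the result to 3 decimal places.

P(θ) = 1 / (1 + exp(−a(θ − b)))
logit = ln(0.4700/0.5300) = -0.1201
θ = b + logit/(a) = -0.7 + (-0.1201)/0.8900 = -0.8350

-0.835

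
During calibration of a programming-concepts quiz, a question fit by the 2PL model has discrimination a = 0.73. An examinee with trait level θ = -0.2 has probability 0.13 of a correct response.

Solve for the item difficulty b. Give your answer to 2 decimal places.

P(θ) = 1 / (1 + exp(−a(θ − b)))
logit(0.13) = ln(0.13/0.87) = -1.9010
b = θ − logit/(a) = -0.2 − (-1.9010)/0.7300 = 2.4041

2.40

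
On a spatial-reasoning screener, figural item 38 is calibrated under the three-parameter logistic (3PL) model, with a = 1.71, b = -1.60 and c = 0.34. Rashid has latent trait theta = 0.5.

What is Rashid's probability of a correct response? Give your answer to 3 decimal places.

P(theta) = c + (1 − c) · 1 / (1 + exp(−a(theta − b)))
Exponent: 1.71 × (0.5 − (-1.60)) = 3.5910
1/(1 + e^{-3.5910}) = 0.9732
P = 0.34 + 0.66 × 0.9732 = 0.9823

0.982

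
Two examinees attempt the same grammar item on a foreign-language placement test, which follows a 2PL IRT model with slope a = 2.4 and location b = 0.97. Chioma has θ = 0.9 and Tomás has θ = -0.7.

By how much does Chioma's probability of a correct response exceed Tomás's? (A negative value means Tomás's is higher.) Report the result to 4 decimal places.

0.4403

P(θ) = 1 / (1 + exp(−a(θ − b)))
P(Chioma) = 0.4581  [exponent -0.1680]
P(Tomás) = 0.0178  [exponent -4.0080]
Difference = 0.4581 − 0.0178 = 0.4403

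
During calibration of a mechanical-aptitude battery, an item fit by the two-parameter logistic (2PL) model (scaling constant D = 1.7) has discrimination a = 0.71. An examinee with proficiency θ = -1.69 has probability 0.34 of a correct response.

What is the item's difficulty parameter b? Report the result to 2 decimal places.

-1.14

P(θ) = 1 / (1 + exp(−D·a(θ − b)))
logit(0.34) = ln(0.34/0.66) = -0.6633
b = θ − logit/(1.7·a) = -1.69 − (-0.6633)/1.2070 = -1.1405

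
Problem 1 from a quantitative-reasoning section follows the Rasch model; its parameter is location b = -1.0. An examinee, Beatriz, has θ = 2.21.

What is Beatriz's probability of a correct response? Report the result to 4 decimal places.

P(θ) = 1 / (1 + exp(−(θ − b)))
Exponent: (2.21 − (-1.0)) = 3.2100
1/(1 + e^{-3.2100}) = 0.9612
P = 0.9612

0.9612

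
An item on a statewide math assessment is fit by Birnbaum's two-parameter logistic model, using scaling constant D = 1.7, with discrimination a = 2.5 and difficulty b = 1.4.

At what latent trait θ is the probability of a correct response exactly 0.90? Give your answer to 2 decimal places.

1.92

P(θ) = 1 / (1 + exp(−D·a(θ − b)))
logit = ln(0.9000/0.1000) = 2.1972
θ = b + logit/(1.7·a) = 1.4 + 2.1972/4.2500 = 1.9170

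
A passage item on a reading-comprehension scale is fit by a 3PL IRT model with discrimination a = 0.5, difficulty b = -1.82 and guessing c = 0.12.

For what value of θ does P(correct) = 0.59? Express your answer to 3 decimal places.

-1.547

P(θ) = c + (1 − c) · 1 / (1 + exp(−a(θ − b)))
Remove guessing floor: (0.59 − 0.12)/(1 − 0.12) = 0.5341
logit = ln(0.5341/0.4659) = 0.1366
θ = b + logit/(a) = -1.82 + 0.1366/0.5000 = -1.5468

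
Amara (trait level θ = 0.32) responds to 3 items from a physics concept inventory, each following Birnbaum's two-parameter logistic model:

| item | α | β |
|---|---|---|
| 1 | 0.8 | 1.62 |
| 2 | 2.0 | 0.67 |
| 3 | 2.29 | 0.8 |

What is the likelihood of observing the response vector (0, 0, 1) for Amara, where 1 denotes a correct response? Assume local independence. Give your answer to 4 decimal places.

P(θ) = 1 / (1 + exp(−α(θ − β)))
P_1 = 1/(1+e^{1.0400}) = 0.2611
P_2 = 1/(1+e^{0.7000}) = 0.3318
P_3 = 1/(1+e^{1.0992}) = 0.2499
L = (1−P_1) × (1−P_2) × P_3 = 0.7389 × 0.6682 × 0.2499 = 0.12337

0.1234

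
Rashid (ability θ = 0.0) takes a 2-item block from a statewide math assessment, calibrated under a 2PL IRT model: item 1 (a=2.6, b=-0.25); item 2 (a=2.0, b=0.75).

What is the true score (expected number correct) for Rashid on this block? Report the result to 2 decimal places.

0.84

P(θ) = 1 / (1 + exp(−a(θ − b)))
P_1 = 1/(1+e^{-0.6500}) = 0.6570
P_2 = 1/(1+e^{1.5000}) = 0.1824
E[score] = 0.6570 + 0.1824 = 0.8394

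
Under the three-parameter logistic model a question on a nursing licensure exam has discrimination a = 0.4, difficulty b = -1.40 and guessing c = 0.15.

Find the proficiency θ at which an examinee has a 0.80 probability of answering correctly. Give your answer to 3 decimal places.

1.547

P(θ) = c + (1 − c) · 1 / (1 + exp(−a(θ − b)))
Remove guessing floor: (0.80 − 0.15)/(1 − 0.15) = 0.7647
logit = ln(0.7647/0.2353) = 1.1787
θ = b + logit/(a) = -1.40 + 1.1787/0.4000 = 1.5466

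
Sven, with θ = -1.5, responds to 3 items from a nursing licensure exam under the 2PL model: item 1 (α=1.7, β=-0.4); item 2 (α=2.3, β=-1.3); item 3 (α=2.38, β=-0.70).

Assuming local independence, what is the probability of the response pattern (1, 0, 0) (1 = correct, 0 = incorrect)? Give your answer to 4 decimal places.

P(θ) = 1 / (1 + exp(−α(θ − β)))
P_1 = 1/(1+e^{1.8700}) = 0.1335
P_2 = 1/(1+e^{0.4600}) = 0.3870
P_3 = 1/(1+e^{1.9040}) = 0.1297
L = P_1 × (1−P_2) × (1−P_3) = 0.1335 × 0.6130 × 0.8703 = 0.07125

0.0712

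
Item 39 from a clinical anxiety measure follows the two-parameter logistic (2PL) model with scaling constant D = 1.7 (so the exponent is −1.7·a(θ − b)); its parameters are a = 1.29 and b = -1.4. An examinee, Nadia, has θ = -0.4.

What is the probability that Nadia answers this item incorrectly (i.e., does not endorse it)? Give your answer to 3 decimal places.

P(θ) = 1 / (1 + exp(−D·a(θ − b)))
Exponent: 1.7 × 1.29 × (-0.4 − (-1.4)) = 2.1930
1/(1 + e^{-2.1930}) = 0.8996
P = 0.8996
P(incorrect) = 1 − 0.8996 = 0.1004

0.100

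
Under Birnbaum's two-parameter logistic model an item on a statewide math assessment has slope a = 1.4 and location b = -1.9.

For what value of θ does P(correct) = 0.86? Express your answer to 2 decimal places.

-0.60

P(θ) = 1 / (1 + exp(−a(θ − b)))
logit = ln(0.8600/0.1400) = 1.8153
θ = b + logit/(a) = -1.9 + 1.8153/1.4000 = -0.6034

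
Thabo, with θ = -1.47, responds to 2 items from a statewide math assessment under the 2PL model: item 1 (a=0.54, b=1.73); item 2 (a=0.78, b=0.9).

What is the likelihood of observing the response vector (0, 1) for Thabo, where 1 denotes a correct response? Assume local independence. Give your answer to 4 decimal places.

0.1155

P(θ) = 1 / (1 + exp(−a(θ − b)))
P_1 = 1/(1+e^{1.7280}) = 0.1508
P_2 = 1/(1+e^{1.8486}) = 0.1360
L = (1−P_1) × P_2 = 0.8492 × 0.1360 = 0.11552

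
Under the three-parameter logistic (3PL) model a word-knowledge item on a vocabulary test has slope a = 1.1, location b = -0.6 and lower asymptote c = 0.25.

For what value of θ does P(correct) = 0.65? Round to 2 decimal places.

-0.48

P(θ) = c + (1 − c) · 1 / (1 + exp(−a(θ − b)))
Remove guessing floor: (0.65 − 0.25)/(1 − 0.25) = 0.5333
logit = ln(0.5333/0.4667) = 0.1335
θ = b + logit/(a) = -0.6 + 0.1335/1.1000 = -0.4786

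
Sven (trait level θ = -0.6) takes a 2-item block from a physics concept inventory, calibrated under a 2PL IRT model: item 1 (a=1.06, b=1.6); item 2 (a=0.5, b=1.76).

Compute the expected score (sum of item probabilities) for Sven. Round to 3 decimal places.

P(θ) = 1 / (1 + exp(−a(θ − b)))
P_1 = 1/(1+e^{2.3320}) = 0.0885
P_2 = 1/(1+e^{1.1800}) = 0.2351
E[score] = 0.0885 + 0.2351 = 0.3236

0.324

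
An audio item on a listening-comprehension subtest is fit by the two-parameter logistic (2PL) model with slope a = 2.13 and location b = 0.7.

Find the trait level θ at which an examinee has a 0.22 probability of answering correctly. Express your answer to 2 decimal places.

0.11

P(θ) = 1 / (1 + exp(−a(θ − b)))
logit = ln(0.2200/0.7800) = -1.2657
θ = b + logit/(a) = 0.7 + (-1.2657)/2.1300 = 0.1058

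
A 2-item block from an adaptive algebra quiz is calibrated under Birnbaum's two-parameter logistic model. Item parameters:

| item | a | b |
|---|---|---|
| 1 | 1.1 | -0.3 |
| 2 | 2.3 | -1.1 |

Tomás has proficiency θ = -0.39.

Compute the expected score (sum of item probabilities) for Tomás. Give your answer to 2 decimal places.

P(θ) = 1 / (1 + exp(−a(θ − b)))
P_1 = 1/(1+e^{0.0990}) = 0.4753
P_2 = 1/(1+e^{-1.6330}) = 0.8366
E[score] = 0.4753 + 0.8366 = 1.3119

1.31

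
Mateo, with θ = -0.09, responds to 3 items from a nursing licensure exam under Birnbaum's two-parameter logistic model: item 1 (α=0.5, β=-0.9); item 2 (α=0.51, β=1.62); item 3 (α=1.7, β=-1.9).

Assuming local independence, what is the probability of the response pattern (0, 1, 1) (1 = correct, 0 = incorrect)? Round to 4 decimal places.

0.1128

P(θ) = 1 / (1 + exp(−α(θ − β)))
P_1 = 1/(1+e^{-0.4050}) = 0.5999
P_2 = 1/(1+e^{0.8721}) = 0.2948
P_3 = 1/(1+e^{-3.0770}) = 0.9559
L = (1−P_1) × P_2 × P_3 = 0.4001 × 0.2948 × 0.9559 = 0.11276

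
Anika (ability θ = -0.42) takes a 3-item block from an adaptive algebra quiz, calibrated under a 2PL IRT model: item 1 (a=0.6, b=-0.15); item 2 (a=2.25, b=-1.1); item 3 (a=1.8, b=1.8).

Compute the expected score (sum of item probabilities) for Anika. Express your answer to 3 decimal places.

P(θ) = 1 / (1 + exp(−a(θ − b)))
P_1 = 1/(1+e^{0.1620}) = 0.4596
P_2 = 1/(1+e^{-1.5300}) = 0.8220
P_3 = 1/(1+e^{3.9960}) = 0.0181
E[score] = 0.4596 + 0.8220 + 0.0181 = 1.2997

1.300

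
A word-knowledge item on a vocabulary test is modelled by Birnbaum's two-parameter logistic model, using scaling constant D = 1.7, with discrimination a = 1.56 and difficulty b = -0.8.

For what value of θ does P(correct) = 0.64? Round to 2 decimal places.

-0.58

P(θ) = 1 / (1 + exp(−D·a(θ − b)))
logit = ln(0.6400/0.3600) = 0.5754
θ = b + logit/(1.7·a) = -0.8 + 0.5754/2.6520 = -0.5830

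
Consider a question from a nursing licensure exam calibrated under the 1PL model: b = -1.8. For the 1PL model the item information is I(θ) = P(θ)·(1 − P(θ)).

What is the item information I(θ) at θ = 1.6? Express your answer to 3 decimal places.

0.031

P = 1/(1+e^{-3.4000}) = 0.9677
P(1−P) = 0.9677 × 0.0323 = 0.0313
I = P(1−P) = 0.03125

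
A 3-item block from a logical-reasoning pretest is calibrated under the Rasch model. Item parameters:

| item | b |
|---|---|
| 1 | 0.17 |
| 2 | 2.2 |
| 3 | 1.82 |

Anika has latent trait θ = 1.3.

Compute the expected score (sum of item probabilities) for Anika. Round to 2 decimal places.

P(θ) = 1 / (1 + exp(−(θ − b)))
P_1 = 1/(1+e^{-1.1300}) = 0.7558
P_2 = 1/(1+e^{0.9000}) = 0.2891
P_3 = 1/(1+e^{0.5200}) = 0.3729
E[score] = 0.7558 + 0.2891 + 0.3729 = 1.4177

1.42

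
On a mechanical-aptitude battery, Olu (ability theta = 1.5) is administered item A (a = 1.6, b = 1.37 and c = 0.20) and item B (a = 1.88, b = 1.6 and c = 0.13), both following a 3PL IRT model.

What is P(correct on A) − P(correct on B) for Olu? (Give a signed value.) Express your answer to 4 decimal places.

P(theta) = c + (1 − c) · 1 / (1 + exp(−a(theta − b)))
P_A = 0.6415
P_B = 0.5242
P_A − P_B = 0.1172

0.1172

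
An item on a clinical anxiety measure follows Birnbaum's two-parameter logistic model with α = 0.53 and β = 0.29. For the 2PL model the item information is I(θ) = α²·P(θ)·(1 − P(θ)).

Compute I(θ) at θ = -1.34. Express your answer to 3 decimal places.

0.059

P = 1/(1+e^{0.8639}) = 0.2965
P(1−P) = 0.2965 × 0.7035 = 0.2086
I = α² × P(1−P) = 0.53² × 0.2086 = 0.05860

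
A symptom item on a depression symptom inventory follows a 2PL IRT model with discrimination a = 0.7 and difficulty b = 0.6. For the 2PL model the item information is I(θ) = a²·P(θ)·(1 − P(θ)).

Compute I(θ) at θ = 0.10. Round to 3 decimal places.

P = 1/(1+e^{0.3500}) = 0.4134
P(1−P) = 0.4134 × 0.5866 = 0.2425
I = a² × P(1−P) = 0.7² × 0.2425 = 0.11882

0.119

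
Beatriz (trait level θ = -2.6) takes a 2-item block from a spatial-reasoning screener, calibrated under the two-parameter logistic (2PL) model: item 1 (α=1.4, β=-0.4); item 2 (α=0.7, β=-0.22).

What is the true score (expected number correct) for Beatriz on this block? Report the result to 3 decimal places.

0.203

P(θ) = 1 / (1 + exp(−α(θ − β)))
P_1 = 1/(1+e^{3.0800}) = 0.0439
P_2 = 1/(1+e^{1.6660}) = 0.1590
E[score] = 0.0439 + 0.1590 = 0.2029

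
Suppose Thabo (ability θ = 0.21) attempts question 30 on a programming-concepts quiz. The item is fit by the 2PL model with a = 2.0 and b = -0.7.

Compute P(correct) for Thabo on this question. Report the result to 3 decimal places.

0.861

P(θ) = 1 / (1 + exp(−a(θ − b)))
Exponent: 2.0 × (0.21 − (-0.7)) = 1.8200
1/(1 + e^{-1.8200}) = 0.8606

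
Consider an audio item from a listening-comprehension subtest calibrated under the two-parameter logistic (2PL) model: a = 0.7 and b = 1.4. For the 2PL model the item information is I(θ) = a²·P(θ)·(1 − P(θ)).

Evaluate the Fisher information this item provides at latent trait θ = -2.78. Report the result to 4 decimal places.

P = 1/(1+e^{2.9260}) = 0.0509
P(1−P) = 0.0509 × 0.9491 = 0.0483
I = a² × P(1−P) = 0.7² × 0.0483 = 0.02366

0.0237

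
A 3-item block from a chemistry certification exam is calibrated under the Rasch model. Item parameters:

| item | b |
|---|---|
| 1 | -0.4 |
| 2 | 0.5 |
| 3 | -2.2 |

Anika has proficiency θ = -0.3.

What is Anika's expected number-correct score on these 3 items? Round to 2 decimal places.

P(θ) = 1 / (1 + exp(−(θ − b)))
P_1 = 1/(1+e^{-0.1000}) = 0.5250
P_2 = 1/(1+e^{0.8000}) = 0.3100
P_3 = 1/(1+e^{-1.9000}) = 0.8699
E[score] = 0.5250 + 0.3100 + 0.8699 = 1.7049

1.70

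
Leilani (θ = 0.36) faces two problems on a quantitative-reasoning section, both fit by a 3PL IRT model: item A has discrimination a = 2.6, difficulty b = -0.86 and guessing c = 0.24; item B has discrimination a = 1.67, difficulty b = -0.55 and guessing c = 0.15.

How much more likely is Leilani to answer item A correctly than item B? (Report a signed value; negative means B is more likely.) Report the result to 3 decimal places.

P(θ) = c + (1 − c) · 1 / (1 + exp(−a(θ − b)))
P_A = 0.9694
P_B = 0.8474
P_A − P_B = 0.1220

0.122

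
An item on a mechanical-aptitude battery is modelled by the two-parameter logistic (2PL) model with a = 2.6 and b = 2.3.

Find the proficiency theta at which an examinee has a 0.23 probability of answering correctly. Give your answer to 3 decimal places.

P(theta) = 1 / (1 + exp(−a(theta − b)))
logit = ln(0.2300/0.7700) = -1.2083
theta = b + logit/(a) = 2.3 + (-1.2083)/2.6000 = 1.8353

1.835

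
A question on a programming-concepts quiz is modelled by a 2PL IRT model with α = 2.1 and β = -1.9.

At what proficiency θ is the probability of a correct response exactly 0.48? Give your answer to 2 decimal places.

P(θ) = 1 / (1 + exp(−α(θ − β)))
logit = ln(0.4800/0.5200) = -0.0800
θ = β + logit/(α) = -1.9 + (-0.0800)/2.1000 = -1.9381

-1.94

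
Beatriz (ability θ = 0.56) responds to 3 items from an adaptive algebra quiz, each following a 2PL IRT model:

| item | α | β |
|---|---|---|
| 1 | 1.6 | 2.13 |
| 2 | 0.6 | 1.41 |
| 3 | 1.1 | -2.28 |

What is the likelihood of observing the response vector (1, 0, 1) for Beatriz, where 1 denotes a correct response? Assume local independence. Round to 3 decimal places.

P(θ) = 1 / (1 + exp(−α(θ − β)))
P_1 = 1/(1+e^{2.5120}) = 0.0750
P_2 = 1/(1+e^{0.5100}) = 0.3752
P_3 = 1/(1+e^{-3.1240}) = 0.9579
L = P_1 × (1−P_2) × P_3 = 0.0750 × 0.6248 × 0.9579 = 0.04490

0.045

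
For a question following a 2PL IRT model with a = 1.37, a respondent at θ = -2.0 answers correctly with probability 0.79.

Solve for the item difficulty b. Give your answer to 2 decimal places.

-2.97

P(θ) = 1 / (1 + exp(−a(θ − b)))
logit(0.79) = ln(0.79/0.21) = 1.3249
b = θ − logit/(a) = -2.0 − 1.3249/1.3700 = -2.9671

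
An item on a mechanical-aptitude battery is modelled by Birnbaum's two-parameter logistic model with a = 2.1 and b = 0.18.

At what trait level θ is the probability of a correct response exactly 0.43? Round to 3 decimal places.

P(θ) = 1 / (1 + exp(−a(θ − b)))
logit = ln(0.4300/0.5700) = -0.2819
θ = b + logit/(a) = 0.18 + (-0.2819)/2.1000 = 0.0458

0.046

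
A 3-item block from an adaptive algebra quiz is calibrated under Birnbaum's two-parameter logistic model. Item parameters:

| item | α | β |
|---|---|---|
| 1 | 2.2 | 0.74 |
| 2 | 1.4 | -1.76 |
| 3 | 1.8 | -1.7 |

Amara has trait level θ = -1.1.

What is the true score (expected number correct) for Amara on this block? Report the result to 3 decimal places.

P(θ) = 1 / (1 + exp(−α(θ − β)))
P_1 = 1/(1+e^{4.0480}) = 0.0172
P_2 = 1/(1+e^{-0.9240}) = 0.7159
P_3 = 1/(1+e^{-1.0800}) = 0.7465
E[score] = 0.0172 + 0.7159 + 0.7465 = 1.4795

1.480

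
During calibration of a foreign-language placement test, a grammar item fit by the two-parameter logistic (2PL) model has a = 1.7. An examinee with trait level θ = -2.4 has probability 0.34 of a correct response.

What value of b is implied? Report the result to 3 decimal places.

-2.010

P(θ) = 1 / (1 + exp(−a(θ − b)))
logit(0.34) = ln(0.34/0.66) = -0.6633
b = θ − logit/(a) = -2.4 − (-0.6633)/1.7000 = -2.0098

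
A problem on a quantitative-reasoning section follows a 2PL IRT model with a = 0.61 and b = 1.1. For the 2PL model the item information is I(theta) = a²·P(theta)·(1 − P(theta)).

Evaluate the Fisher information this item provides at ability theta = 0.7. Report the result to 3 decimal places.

0.092

P = 1/(1+e^{0.2440}) = 0.4393
P(1−P) = 0.4393 × 0.5607 = 0.2463
I = a² × P(1−P) = 0.61² × 0.2463 = 0.09165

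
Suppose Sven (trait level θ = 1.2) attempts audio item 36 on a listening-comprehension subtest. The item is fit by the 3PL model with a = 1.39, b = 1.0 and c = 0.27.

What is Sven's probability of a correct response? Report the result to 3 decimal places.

0.685

P(θ) = c + (1 − c) · 1 / (1 + exp(−a(θ − b)))
Exponent: 1.39 × (1.2 − 1.0) = 0.2780
1/(1 + e^{-0.2780}) = 0.5691
P = 0.27 + 0.73 × 0.5691 = 0.6854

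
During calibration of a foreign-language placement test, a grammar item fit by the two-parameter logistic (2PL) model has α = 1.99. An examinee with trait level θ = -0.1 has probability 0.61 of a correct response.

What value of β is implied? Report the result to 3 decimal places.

P(θ) = 1 / (1 + exp(−α(θ − β)))
logit(0.61) = ln(0.61/0.39) = 0.4473
β = θ − logit/(α) = -0.1 − 0.4473/1.9900 = -0.3248

-0.325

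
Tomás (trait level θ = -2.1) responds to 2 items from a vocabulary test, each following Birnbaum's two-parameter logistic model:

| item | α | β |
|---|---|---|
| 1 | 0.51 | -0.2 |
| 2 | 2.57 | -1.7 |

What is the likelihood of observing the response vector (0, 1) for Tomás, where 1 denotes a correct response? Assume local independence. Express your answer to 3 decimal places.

P(θ) = 1 / (1 + exp(−α(θ − β)))
P_1 = 1/(1+e^{0.9690}) = 0.2751
P_2 = 1/(1+e^{1.0280}) = 0.2635
L = (1−P_1) × P_2 = 0.7249 × 0.2635 = 0.19100

0.191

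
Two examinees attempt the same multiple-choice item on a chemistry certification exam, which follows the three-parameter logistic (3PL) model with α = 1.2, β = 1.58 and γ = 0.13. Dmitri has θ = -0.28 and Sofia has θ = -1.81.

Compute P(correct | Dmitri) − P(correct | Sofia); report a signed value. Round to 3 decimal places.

0.070

P(θ) = γ + (1 − γ) · 1 / (1 + exp(−α(θ − β)))
P(Dmitri) = 0.2143  [exponent -2.2320]
P(Sofia) = 0.1446  [exponent -4.0680]
Difference = 0.2143 − 0.1446 = 0.0697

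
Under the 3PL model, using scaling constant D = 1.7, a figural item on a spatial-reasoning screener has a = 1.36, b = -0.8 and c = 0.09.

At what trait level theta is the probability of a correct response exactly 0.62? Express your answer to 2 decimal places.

-0.66

P(theta) = c + (1 − c) · 1 / (1 + exp(−D·a(theta − b)))
Remove guessing floor: (0.62 − 0.09)/(1 − 0.09) = 0.5824
logit = ln(0.5824/0.4176) = 0.3327
theta = b + logit/(1.7·a) = -0.8 + 0.3327/2.3120 = -0.6561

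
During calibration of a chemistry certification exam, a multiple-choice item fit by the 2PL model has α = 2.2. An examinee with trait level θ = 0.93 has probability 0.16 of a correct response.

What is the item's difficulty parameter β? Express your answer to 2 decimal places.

P(θ) = 1 / (1 + exp(−α(θ − β)))
logit(0.16) = ln(0.16/0.84) = -1.6582
β = θ − logit/(α) = 0.93 − (-1.6582)/2.2000 = 1.6837

1.68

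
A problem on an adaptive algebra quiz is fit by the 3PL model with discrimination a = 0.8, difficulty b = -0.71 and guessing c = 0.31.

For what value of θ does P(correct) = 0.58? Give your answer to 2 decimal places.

P(θ) = c + (1 − c) · 1 / (1 + exp(−a(θ − b)))
Remove guessing floor: (0.58 − 0.31)/(1 − 0.31) = 0.3913
logit = ln(0.3913/0.6087) = -0.4418
θ = b + logit/(a) = -0.71 + (-0.4418)/0.8000 = -1.2623

-1.26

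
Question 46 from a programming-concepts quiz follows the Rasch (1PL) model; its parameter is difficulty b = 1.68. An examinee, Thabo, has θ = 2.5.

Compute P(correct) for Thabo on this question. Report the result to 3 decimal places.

0.694

P(θ) = 1 / (1 + exp(−(θ − b)))
Exponent: (2.5 − 1.68) = 0.8200
1/(1 + e^{-0.8200}) = 0.6942
P = 0.6942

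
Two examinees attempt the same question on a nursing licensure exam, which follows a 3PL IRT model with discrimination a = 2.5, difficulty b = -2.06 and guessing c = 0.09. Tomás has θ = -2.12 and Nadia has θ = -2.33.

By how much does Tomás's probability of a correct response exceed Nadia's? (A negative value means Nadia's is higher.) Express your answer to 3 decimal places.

P(θ) = c + (1 − c) · 1 / (1 + exp(−a(θ − b)))
P(Tomás) = 0.5109  [exponent -0.1500]
P(Nadia) = 0.3970  [exponent -0.6750]
Difference = 0.5109 − 0.3970 = 0.1139

0.114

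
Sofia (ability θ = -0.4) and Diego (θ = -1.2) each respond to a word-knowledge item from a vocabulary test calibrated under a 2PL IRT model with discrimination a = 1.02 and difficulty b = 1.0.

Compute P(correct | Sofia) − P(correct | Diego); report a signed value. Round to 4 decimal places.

0.0975

P(θ) = 1 / (1 + exp(−a(θ − b)))
P(Sofia) = 0.1934  [exponent -1.4280]
P(Diego) = 0.0959  [exponent -2.2440]
Difference = 0.1934 − 0.0959 = 0.0975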